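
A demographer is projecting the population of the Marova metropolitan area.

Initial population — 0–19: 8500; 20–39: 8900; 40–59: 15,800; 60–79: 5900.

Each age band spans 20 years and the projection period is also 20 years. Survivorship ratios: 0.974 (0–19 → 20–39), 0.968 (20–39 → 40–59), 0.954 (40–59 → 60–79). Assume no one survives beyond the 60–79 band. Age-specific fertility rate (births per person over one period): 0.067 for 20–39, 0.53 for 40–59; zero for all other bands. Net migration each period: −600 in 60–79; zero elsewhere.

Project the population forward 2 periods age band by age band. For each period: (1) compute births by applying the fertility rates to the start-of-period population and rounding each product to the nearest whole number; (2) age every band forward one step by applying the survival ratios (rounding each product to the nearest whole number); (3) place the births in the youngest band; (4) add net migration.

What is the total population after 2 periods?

29491

— Period 1 —
Births: 8900 * 0.067 = 596  |  15800 * 0.53 = 8374 ⇒ total 8970
20–39: 8500 * 0.974 = 8279
40–59: 8900 * 0.968 = 8615
60–79: 15800 * 0.954 = 15073
Net migration: 60–79 − 600 → 14473
Population now: 0–19=8970, 20–39=8279, 40–59=8615, 60–79=14473
— Period 2 —
Births: 8279 * 0.067 = 555  |  8615 * 0.53 = 4566 ⇒ total 5121
20–39: 8970 * 0.974 = 8737
40–59: 8279 * 0.968 = 8014
60–79: 8615 * 0.954 = 8219
Net migration: 60–79 − 600 → 7619
Population now: 0–19=5121, 20–39=8737, 40–59=8014, 60–79=7619
Total after period 2: 5121 + 8737 + 8014 + 7619 = 29491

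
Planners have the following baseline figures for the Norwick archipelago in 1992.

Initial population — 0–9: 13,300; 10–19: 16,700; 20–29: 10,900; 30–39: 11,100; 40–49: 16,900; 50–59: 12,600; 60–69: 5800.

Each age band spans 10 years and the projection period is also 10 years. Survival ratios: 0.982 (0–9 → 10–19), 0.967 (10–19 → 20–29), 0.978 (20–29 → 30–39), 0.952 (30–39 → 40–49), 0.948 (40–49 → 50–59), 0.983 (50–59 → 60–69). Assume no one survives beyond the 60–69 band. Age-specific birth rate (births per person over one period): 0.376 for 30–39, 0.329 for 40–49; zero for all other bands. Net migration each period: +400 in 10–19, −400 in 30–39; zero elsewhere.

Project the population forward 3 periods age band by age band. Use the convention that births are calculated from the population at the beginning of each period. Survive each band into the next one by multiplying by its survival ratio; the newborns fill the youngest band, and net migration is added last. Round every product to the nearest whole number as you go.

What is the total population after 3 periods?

Call the bands 1 to 7, youngest first.
Period 1:
Births: 11100 × 0.376 = 4174, 16900 × 0.329 = 5560 ⇒ total 9734
Band 2: 13300 × 0.982 = 13061
Band 3: 16700 × 0.967 = 16149
Band 4: 10900 × 0.978 = 10660
Band 5: 11100 × 0.952 = 10567
Band 6: 16900 × 0.948 = 16021
Band 7: 12600 × 0.983 = 12386
Net migration: Band 2 + 400 → 13461; Band 4 − 400 → 10260
Giving 9734 / 13461 / 16149 / 10260 / 10567 / 16021 / 12386.
Period 2:
Births: 10260 × 0.376 = 3858, 10567 × 0.329 = 3477 ⇒ total 7335
Band 2: 9734 × 0.982 = 9559
Band 3: 13461 × 0.967 = 13017
Band 4: 16149 × 0.978 = 15794
Band 5: 10260 × 0.952 = 9768
Band 6: 10567 × 0.948 = 10018
Band 7: 16021 × 0.983 = 15749
Net migration: Band 2 + 400 → 9959; Band 4 − 400 → 15394
Giving 7335 / 9959 / 13017 / 15394 / 9768 / 10018 / 15749.
Period 3:
Births: 15394 × 0.376 = 5788, 9768 × 0.329 = 3214 ⇒ total 9002
Band 2: 7335 × 0.982 = 7203
Band 3: 9959 × 0.967 = 9630
Band 4: 13017 × 0.978 = 12731
Band 5: 15394 × 0.952 = 14655
Band 6: 9768 × 0.948 = 9260
Band 7: 10018 × 0.983 = 9848
Net migration: Band 2 + 400 → 7603; Band 4 − 400 → 12331
Giving 9002 / 7603 / 9630 / 12331 / 14655 / 9260 / 9848.
Total after period 3: 9002 + 7603 + 9630 + 12331 + 14655 + 9260 + 9848 = 72329

72329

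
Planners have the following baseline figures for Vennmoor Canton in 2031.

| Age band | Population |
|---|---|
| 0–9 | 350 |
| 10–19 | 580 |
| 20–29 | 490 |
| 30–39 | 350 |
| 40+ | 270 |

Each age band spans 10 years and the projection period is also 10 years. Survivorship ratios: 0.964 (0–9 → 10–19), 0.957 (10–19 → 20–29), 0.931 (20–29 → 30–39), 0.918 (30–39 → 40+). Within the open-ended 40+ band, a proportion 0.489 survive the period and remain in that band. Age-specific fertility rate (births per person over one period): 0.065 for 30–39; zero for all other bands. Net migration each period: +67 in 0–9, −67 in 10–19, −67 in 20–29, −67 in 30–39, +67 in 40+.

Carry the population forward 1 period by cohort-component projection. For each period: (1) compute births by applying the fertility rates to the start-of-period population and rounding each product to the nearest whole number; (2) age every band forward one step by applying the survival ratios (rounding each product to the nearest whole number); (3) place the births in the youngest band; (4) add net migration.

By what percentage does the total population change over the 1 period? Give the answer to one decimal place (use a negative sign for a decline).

-13.9

Period 1.
Births: 350 × 0.065 = 23
10–19: 350 × 0.964 = 337
20–29: 580 × 0.957 = 555
30–39: 490 × 0.931 = 456
40+: 350 × 0.918 + 270 × 0.489 = 321 + 132 = 453
Net migration: 0–9 + 67 → 90; 10–19 − 67 → 270; 20–29 − 67 → 488; 30–39 − 67 → 389; 40+ + 67 → 520
→ [90, 270, 488, 389, 520]
Total: 2040 → 1757; change = -283; percentage change = -13.9%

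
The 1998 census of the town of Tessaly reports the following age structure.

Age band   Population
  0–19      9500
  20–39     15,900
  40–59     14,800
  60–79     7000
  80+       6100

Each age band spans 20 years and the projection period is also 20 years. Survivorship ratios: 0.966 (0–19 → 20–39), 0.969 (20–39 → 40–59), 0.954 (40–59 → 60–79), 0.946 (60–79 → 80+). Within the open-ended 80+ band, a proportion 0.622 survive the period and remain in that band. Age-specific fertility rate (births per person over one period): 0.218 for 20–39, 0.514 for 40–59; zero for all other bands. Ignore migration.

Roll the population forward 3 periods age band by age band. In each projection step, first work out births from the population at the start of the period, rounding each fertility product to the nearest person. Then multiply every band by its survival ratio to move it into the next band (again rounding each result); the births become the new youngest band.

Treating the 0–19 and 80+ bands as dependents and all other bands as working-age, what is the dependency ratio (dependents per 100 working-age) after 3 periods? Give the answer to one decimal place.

116.6

— Period 1 —
Births: 15900 * 0.218 = 3466  |  14800 * 0.514 = 7607 → 11073
20–39: 9500 * 0.966 = 9177
40–59: 15900 * 0.969 = 15407
60–79: 14800 * 0.954 = 14119
80+: 7000 * 0.946 + 6100 * 0.622 = 6622 + 3794 = 10416
End of period: [11073, 9177, 15407, 14119, 10416]
— Period 2 —
Births: 9177 * 0.218 = 2001  |  15407 * 0.514 = 7919 → 9920
20–39: 11073 * 0.966 = 10697
40–59: 9177 * 0.969 = 8893
60–79: 15407 * 0.954 = 14698
80+: 14119 * 0.946 + 10416 * 0.622 = 13357 + 6479 = 19836
End of period: [9920, 10697, 8893, 14698, 19836]
— Period 3 —
Births: 10697 * 0.218 = 2332  |  8893 * 0.514 = 4571 → 6903
20–39: 9920 * 0.966 = 9583
40–59: 10697 * 0.969 = 10365
60–79: 8893 * 0.954 = 8484
80+: 14698 * 0.946 + 19836 * 0.622 = 13904 + 12338 = 26242
End of period: [6903, 9583, 10365, 8484, 26242]
Dependents (band 0–19 + band 80+) = 6903 + 26242 = 33145; working-age = 28432; ratio = 33145/28432 × 100 = 116.6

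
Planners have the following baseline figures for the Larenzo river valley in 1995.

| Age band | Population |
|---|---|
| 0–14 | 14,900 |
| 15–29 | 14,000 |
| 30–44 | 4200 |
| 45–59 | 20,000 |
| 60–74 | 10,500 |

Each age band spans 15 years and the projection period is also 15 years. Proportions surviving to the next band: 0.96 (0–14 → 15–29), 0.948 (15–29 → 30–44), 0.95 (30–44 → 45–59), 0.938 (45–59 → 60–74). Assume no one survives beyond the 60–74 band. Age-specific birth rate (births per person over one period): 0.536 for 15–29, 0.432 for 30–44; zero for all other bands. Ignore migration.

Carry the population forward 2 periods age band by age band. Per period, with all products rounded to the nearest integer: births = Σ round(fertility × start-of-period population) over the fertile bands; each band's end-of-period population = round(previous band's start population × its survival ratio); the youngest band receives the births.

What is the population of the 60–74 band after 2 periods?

3743

[period 1]
Births: 14000 × 0.536 = 7504  |  4200 × 0.432 = 1814 — total 9318
15–29: 14900 × 0.96 = 14304
30–44: 14000 × 0.948 = 13272
45–59: 4200 × 0.95 = 3990
60–74: 20000 × 0.938 = 18760
→ [9318, 14304, 13272, 3990, 18760]
[period 2]
Births: 14304 × 0.536 = 7667  |  13272 × 0.432 = 5734 — total 13401
15–29: 9318 × 0.96 = 8945
30–44: 14304 × 0.948 = 13560
45–59: 13272 × 0.95 = 12608
60–74: 3990 × 0.938 = 3743
→ [13401, 8945, 13560, 12608, 3743]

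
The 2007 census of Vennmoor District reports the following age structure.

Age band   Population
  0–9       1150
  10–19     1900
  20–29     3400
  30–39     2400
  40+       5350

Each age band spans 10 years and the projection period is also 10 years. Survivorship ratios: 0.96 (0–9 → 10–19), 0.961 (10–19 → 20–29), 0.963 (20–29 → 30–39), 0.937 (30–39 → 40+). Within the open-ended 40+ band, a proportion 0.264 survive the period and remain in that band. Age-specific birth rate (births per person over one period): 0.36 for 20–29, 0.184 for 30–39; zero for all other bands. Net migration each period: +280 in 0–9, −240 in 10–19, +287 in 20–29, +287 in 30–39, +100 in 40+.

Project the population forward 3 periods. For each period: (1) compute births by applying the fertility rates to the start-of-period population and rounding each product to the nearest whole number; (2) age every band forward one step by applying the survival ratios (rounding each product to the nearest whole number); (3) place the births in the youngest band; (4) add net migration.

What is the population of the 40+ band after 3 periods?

3446

Period 1:
Births: 3400 × 0.36 = 1224 ; 2400 × 0.184 = 442 — total 1666
10–19: 1150 × 0.96 = 1104
20–29: 1900 × 0.961 = 1826
30–39: 3400 × 0.963 = 3274
40+: 2400 × 0.937 + 5350 × 0.264 = 2249 + 1412 = 3661
Net migration: 0–9 + 280 → 1946; 10–19 − 240 → 864; 20–29 + 287 → 2113; 30–39 + 287 → 3561; 40+ + 100 → 3761
End of period: [1946, 864, 2113, 3561, 3761]
Period 2:
Births: 2113 × 0.36 = 761 ; 3561 × 0.184 = 655 — total 1416
10–19: 1946 × 0.96 = 1868
20–29: 864 × 0.961 = 830
30–39: 2113 × 0.963 = 2035
40+: 3561 × 0.937 + 3761 × 0.264 = 3337 + 993 = 4330
Net migration: 0–9 + 280 → 1696; 10–19 − 240 → 1628; 20–29 + 287 → 1117; 30–39 + 287 → 2322; 40+ + 100 → 4430
End of period: [1696, 1628, 1117, 2322, 4430]
Period 3:
Births: 1117 × 0.36 = 402 ; 2322 × 0.184 = 427 — total 829
10–19: 1696 × 0.96 = 1628
20–29: 1628 × 0.961 = 1565
30–39: 1117 × 0.963 = 1076
40+: 2322 × 0.937 + 4430 × 0.264 = 2176 + 1170 = 3346
Net migration: 0–9 + 280 → 1109; 10–19 − 240 → 1388; 20–29 + 287 → 1852; 30–39 + 287 → 1363; 40+ + 100 → 3446
End of period: [1109, 1388, 1852, 1363, 3446]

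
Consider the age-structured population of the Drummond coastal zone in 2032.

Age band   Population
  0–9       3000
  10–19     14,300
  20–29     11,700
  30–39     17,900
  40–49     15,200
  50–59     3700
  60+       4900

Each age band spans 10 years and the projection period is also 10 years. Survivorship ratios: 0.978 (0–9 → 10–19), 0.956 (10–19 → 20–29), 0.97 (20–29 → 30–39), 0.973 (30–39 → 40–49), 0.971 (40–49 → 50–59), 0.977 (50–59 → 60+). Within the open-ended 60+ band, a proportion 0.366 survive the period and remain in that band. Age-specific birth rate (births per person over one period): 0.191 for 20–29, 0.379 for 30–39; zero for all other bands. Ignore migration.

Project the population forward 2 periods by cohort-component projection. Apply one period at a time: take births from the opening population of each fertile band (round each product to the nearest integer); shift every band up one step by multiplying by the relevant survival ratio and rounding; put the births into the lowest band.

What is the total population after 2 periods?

76153

Numbering the groups 1..7 from youngest to oldest:
[period 1]
Births: 11700 × 0.191 = 2235 ; 17900 × 0.379 = 6784 ⇒ total 9019
Group 2: 3000 × 0.978 = 2934
Group 3: 14300 × 0.956 = 13671
Group 4: 11700 × 0.97 = 11349
Group 5: 17900 × 0.973 = 17417
Group 6: 15200 × 0.971 = 14759
Group 7: 3700 × 0.977 + 4900 × 0.366 = 3615 + 1793 = 5408
→ [9019, 2934, 13671, 11349, 17417, 14759, 5408]
[period 2]
Births: 13671 × 0.191 = 2611 ; 11349 × 0.379 = 4301 ⇒ total 6912
Group 2: 9019 × 0.978 = 8821
Group 3: 2934 × 0.956 = 2805
Group 4: 13671 × 0.97 = 13261
Group 5: 11349 × 0.973 = 11043
Group 6: 17417 × 0.971 = 16912
Group 7: 14759 × 0.977 + 5408 × 0.366 = 14420 + 1979 = 16399
→ [6912, 8821, 2805, 13261, 11043, 16912, 16399]
Total after period 2: 6912 + 8821 + 2805 + 13261 + 11043 + 16912 + 16399 = 76153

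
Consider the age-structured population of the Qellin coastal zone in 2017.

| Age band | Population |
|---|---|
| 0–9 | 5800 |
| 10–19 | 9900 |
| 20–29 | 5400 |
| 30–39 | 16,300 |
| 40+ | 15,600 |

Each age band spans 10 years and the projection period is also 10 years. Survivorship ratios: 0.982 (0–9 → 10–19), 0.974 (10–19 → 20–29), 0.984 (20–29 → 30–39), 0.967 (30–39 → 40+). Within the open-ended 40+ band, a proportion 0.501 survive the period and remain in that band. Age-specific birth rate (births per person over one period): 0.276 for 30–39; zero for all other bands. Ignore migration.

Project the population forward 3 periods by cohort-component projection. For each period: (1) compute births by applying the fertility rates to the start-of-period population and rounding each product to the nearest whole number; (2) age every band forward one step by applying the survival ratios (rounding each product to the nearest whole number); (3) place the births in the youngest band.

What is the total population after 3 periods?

Period 1.
Births: 16300 × 0.276 = 4499
10–19: 5800 × 0.982 = 5696
20–29: 9900 × 0.974 = 9643
30–39: 5400 × 0.984 = 5314
40+: 16300 × 0.967 + 15600 × 0.501 = 15762 + 7816 = 23578
→ [4499, 5696, 9643, 5314, 23578]
Period 2.
Births: 5314 × 0.276 = 1467
10–19: 4499 × 0.982 = 4418
20–29: 5696 × 0.974 = 5548
30–39: 9643 × 0.984 = 9489
40+: 5314 × 0.967 + 23578 × 0.501 = 5139 + 11813 = 16952
→ [1467, 4418, 5548, 9489, 16952]
Period 3.
Births: 9489 × 0.276 = 2619
10–19: 1467 × 0.982 = 1441
20–29: 4418 × 0.974 = 4303
30–39: 5548 × 0.984 = 5459
40+: 9489 × 0.967 + 16952 × 0.501 = 9176 + 8493 = 17669
→ [2619, 1441, 4303, 5459, 17669]
Total after period 3: 2619 + 1441 + 4303 + 5459 + 17669 = 31491

31491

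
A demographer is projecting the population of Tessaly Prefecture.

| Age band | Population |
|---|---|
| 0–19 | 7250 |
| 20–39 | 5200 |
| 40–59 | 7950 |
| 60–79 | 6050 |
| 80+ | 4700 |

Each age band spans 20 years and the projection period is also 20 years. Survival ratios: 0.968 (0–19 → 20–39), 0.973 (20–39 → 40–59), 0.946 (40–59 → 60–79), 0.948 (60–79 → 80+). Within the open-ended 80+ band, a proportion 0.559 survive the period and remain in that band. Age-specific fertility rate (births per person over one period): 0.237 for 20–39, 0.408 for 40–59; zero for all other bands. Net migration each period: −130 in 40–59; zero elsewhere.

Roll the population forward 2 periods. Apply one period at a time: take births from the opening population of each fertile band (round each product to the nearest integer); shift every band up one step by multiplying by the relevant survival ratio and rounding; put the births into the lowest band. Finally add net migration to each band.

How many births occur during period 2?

3674

Period 1:
Births: 5200 × 0.237 = 1232  |  7950 × 0.408 = 3244 → total 4476
20–39: 7250 × 0.968 = 7018
40–59: 5200 × 0.973 = 5060
60–79: 7950 × 0.946 = 7521
80+: 6050 × 0.948 + 4700 × 0.559 = 5735 + 2627 = 8362
Net migration: 40–59 − 130 → 4930
End of period: [4476, 7018, 4930, 7521, 8362]
Period 2:
Births: 7018 × 0.237 = 1663  |  4930 × 0.408 = 2011 → total 3674
20–39: 4476 × 0.968 = 4333
40–59: 7018 × 0.973 = 6829
60–79: 4930 × 0.946 = 4664
80+: 7521 × 0.948 + 8362 × 0.559 = 7130 + 4674 = 11804
Net migration: 40–59 − 130 → 6699
End of period: [3674, 4333, 6699, 4664, 11804]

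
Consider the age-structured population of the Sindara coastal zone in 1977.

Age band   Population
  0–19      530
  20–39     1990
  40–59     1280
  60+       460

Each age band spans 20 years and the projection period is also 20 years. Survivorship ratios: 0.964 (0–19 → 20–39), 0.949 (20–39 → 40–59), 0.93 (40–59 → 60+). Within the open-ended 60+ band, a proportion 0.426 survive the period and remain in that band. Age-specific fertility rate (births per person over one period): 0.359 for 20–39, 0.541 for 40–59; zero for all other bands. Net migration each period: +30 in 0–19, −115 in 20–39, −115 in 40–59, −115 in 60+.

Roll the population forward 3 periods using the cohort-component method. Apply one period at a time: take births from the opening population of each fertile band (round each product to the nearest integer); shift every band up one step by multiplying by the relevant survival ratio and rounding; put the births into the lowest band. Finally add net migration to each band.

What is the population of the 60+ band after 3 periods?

1012

After projecting period 1:
Births: 1990 × 0.359 = 714, 1280 × 0.541 = 692 ⇒ total 1406
20–39: 530 × 0.964 = 511
40–59: 1990 × 0.949 = 1889
60+: 1280 × 0.93 + 460 × 0.426 = 1190 + 196 = 1386
Net migration: 0–19 + 30 → 1436; 20–39 − 115 → 396; 40–59 − 115 → 1774; 60+ − 115 → 1271
Giving 1436 / 396 / 1774 / 1271.
After projecting period 2:
Births: 396 × 0.359 = 142, 1774 × 0.541 = 960 ⇒ total 1102
20–39: 1436 × 0.964 = 1384
40–59: 396 × 0.949 = 376
60+: 1774 × 0.93 + 1271 × 0.426 = 1650 + 541 = 2191
Net migration: 0–19 + 30 → 1132; 20–39 − 115 → 1269; 40–59 − 115 → 261; 60+ − 115 → 2076
Giving 1132 / 1269 / 261 / 2076.
After projecting period 3:
Births: 1269 × 0.359 = 456, 261 × 0.541 = 141 ⇒ total 597
20–39: 1132 × 0.964 = 1091
40–59: 1269 × 0.949 = 1204
60+: 261 × 0.93 + 2076 × 0.426 = 243 + 884 = 1127
Net migration: 0–19 + 30 → 627; 20–39 − 115 → 976; 40–59 − 115 → 1089; 60+ − 115 → 1012
Giving 627 / 976 / 1089 / 1012.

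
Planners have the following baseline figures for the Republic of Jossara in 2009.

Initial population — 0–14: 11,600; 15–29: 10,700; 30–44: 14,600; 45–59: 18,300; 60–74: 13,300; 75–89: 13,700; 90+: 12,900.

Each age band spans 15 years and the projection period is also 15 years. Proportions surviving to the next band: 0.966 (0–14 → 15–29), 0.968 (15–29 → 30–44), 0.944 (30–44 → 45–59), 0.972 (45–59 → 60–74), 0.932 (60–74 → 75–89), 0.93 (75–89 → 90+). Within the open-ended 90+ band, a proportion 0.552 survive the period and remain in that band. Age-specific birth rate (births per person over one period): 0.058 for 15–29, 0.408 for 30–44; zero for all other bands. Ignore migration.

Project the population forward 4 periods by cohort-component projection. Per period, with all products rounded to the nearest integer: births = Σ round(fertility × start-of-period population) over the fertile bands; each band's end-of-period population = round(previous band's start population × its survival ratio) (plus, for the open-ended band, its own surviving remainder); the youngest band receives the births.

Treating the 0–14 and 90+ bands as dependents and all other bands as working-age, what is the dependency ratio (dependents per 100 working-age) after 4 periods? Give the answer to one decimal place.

[period 1]
Births: 10700 × 0.058 = 621, 14600 × 0.408 = 5957 — total 6578
15–29: 11600 × 0.966 = 11206
30–44: 10700 × 0.968 = 10358
45–59: 14600 × 0.944 = 13782
60–74: 18300 × 0.972 = 17788
75–89: 13300 × 0.932 = 12396
90+: 13700 × 0.93 + 12900 × 0.552 = 12741 + 7121 = 19862
End of period: [6578, 11206, 10358, 13782, 17788, 12396, 19862]
[period 2]
Births: 11206 × 0.058 = 650, 10358 × 0.408 = 4226 — total 4876
15–29: 6578 × 0.966 = 6354
30–44: 11206 × 0.968 = 10847
45–59: 10358 × 0.944 = 9778
60–74: 13782 × 0.972 = 13396
75–89: 17788 × 0.932 = 16578
90+: 12396 × 0.93 + 19862 × 0.552 = 11528 + 10964 = 22492
End of period: [4876, 6354, 10847, 9778, 13396, 16578, 22492]
[period 3]
Births: 6354 × 0.058 = 369, 10847 × 0.408 = 4426 — total 4795
15–29: 4876 × 0.966 = 4710
30–44: 6354 × 0.968 = 6151
45–59: 10847 × 0.944 = 10240
60–74: 9778 × 0.972 = 9504
75–89: 13396 × 0.932 = 12485
90+: 16578 × 0.93 + 22492 × 0.552 = 15418 + 12416 = 27834
End of period: [4795, 4710, 6151, 10240, 9504, 12485, 27834]
[period 4]
Births: 4710 × 0.058 = 273, 6151 × 0.408 = 2510 — total 2783
15–29: 4795 × 0.966 = 4632
30–44: 4710 × 0.968 = 4559
45–59: 6151 × 0.944 = 5807
60–74: 10240 × 0.972 = 9953
75–89: 9504 × 0.932 = 8858
90+: 12485 × 0.93 + 27834 × 0.552 = 11611 + 15364 = 26975
End of period: [2783, 4632, 4559, 5807, 9953, 8858, 26975]
Dependents (band 0–14 + band 90+) = 2783 + 26975 = 29758; working-age = 33809; ratio = 29758/33809 × 100 = 88.0

88.0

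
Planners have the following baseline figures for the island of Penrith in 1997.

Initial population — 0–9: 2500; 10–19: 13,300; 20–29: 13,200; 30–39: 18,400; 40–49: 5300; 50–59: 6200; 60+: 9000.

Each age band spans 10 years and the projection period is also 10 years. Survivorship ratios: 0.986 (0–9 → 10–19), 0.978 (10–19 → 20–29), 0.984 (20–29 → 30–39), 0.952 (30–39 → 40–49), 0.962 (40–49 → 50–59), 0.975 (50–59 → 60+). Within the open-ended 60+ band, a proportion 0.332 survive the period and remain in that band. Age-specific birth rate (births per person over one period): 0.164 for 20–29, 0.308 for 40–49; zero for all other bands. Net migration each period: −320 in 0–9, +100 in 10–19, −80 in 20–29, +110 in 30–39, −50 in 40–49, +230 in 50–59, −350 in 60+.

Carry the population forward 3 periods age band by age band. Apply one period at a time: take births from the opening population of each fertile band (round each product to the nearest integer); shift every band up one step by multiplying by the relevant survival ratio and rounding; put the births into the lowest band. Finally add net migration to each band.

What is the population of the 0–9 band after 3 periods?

3903

(Bands numbered youngest = 1 to oldest = 7.)
— Period 1 —
Births: 13200 * 0.164 = 2165 ; 5300 * 0.308 = 1632 → 3797
Band 2: 2500 * 0.986 = 2465
Band 3: 13300 * 0.978 = 13007
Band 4: 13200 * 0.984 = 12989
Band 5: 18400 * 0.952 = 17517
Band 6: 5300 * 0.962 = 5099
Band 7: 6200 * 0.975 + 9000 * 0.332 = 6045 + 2988 = 9033
Net migration: Band 1 − 320 → 3477; Band 2 + 100 → 2565; Band 3 − 80 → 12927; Band 4 + 110 → 13099; Band 5 − 50 → 17467; Band 6 + 230 → 5329; Band 7 − 350 → 8683
Population now: 0–9=3477, 10–19=2565, 20–29=12927, 30–39=13099, 40–49=17467, 50–59=5329, 60+=8683
— Period 2 —
Births: 12927 * 0.164 = 2120 ; 17467 * 0.308 = 5380 → 7500
Band 2: 3477 * 0.986 = 3428
Band 3: 2565 * 0.978 = 2509
Band 4: 12927 * 0.984 = 12720
Band 5: 13099 * 0.952 = 12470
Band 6: 17467 * 0.962 = 16803
Band 7: 5329 * 0.975 + 8683 * 0.332 = 5196 + 2883 = 8079
Net migration: Band 1 − 320 → 7180; Band 2 + 100 → 3528; Band 3 − 80 → 2429; Band 4 + 110 → 12830; Band 5 − 50 → 12420; Band 6 + 230 → 17033; Band 7 − 350 → 7729
Population now: 0–9=7180, 10–19=3528, 20–29=2429, 30–39=12830, 40–49=12420, 50–59=17033, 60+=7729
— Period 3 —
Births: 2429 * 0.164 = 398 ; 12420 * 0.308 = 3825 → 4223
Band 2: 7180 * 0.986 = 7079
Band 3: 3528 * 0.978 = 3450
Band 4: 2429 * 0.984 = 2390
Band 5: 12830 * 0.952 = 12214
Band 6: 12420 * 0.962 = 11948
Band 7: 17033 * 0.975 + 7729 * 0.332 = 16607 + 2566 = 19173
Net migration: Band 1 − 320 → 3903; Band 2 + 100 → 7179; Band 3 − 80 → 3370; Band 4 + 110 → 2500; Band 5 − 50 → 12164; Band 6 + 230 → 12178; Band 7 − 350 → 18823
Population now: 0–9=3903, 10–19=7179, 20–29=3370, 30–39=2500, 40–49=12164, 50–59=12178, 60+=18823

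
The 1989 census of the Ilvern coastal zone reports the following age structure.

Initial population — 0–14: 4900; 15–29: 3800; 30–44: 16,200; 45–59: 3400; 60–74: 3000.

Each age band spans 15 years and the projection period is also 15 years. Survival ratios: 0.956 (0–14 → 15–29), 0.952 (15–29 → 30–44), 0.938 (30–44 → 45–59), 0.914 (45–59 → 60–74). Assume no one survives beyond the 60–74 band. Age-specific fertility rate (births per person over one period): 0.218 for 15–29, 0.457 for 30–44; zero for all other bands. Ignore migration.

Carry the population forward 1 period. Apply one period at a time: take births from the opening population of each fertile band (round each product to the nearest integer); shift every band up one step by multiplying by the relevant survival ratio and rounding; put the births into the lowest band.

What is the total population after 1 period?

Let group 1 be 0–14 through group 5 = 60–74.
After projecting period 1:
Births: 3800 × 0.218 = 828 ; 16200 × 0.457 = 7403 — total 8231
Group 2: 4900 × 0.956 = 4684
Group 3: 3800 × 0.952 = 3618
Group 4: 16200 × 0.938 = 15196
Group 5: 3400 × 0.914 = 3108
Giving 8231 / 4684 / 3618 / 15196 / 3108.
Total after period 1: 8231 + 4684 + 3618 + 15196 + 3108 = 34837

34837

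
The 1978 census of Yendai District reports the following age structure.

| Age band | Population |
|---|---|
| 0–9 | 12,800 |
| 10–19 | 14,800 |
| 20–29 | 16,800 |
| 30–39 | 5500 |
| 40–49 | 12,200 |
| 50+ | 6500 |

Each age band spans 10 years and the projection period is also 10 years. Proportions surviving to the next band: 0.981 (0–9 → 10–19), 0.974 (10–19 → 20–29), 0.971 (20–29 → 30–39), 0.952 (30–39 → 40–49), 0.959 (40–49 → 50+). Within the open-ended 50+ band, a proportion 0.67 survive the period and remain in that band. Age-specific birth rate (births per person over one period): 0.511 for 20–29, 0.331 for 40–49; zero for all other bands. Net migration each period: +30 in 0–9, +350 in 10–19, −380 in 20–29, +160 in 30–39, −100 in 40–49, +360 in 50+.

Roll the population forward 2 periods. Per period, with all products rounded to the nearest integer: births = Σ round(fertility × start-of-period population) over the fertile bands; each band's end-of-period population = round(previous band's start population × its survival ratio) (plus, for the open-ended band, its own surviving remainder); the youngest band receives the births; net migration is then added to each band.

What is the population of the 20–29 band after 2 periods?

Period 1:
Births: 16800 * 0.511 = 8585  |  12200 * 0.331 = 4038 → total 12623
10–19: 12800 * 0.981 = 12557
20–29: 14800 * 0.974 = 14415
30–39: 16800 * 0.971 = 16313
40–49: 5500 * 0.952 = 5236
50+: 12200 * 0.959 + 6500 * 0.67 = 11700 + 4355 = 16055
Net migration: 0–9 + 30 → 12653; 10–19 + 350 → 12907; 20–29 − 380 → 14035; 30–39 + 160 → 16473; 40–49 − 100 → 5136; 50+ + 360 → 16415
Population now: 0–9=12653, 10–19=12907, 20–29=14035, 30–39=16473, 40–49=5136, 50+=16415
Period 2:
Births: 14035 * 0.511 = 7172  |  5136 * 0.331 = 1700 → total 8872
10–19: 12653 * 0.981 = 12413
20–29: 12907 * 0.974 = 12571
30–39: 14035 * 0.971 = 13628
40–49: 16473 * 0.952 = 15682
50+: 5136 * 0.959 + 16415 * 0.67 = 4925 + 10998 = 15923
Net migration: 0–9 + 30 → 8902; 10–19 + 350 → 12763; 20–29 − 380 → 12191; 30–39 + 160 → 13788; 40–49 − 100 → 15582; 50+ + 360 → 16283
Population now: 0–9=8902, 10–19=12763, 20–29=12191, 30–39=13788, 40–49=15582, 50+=16283

12191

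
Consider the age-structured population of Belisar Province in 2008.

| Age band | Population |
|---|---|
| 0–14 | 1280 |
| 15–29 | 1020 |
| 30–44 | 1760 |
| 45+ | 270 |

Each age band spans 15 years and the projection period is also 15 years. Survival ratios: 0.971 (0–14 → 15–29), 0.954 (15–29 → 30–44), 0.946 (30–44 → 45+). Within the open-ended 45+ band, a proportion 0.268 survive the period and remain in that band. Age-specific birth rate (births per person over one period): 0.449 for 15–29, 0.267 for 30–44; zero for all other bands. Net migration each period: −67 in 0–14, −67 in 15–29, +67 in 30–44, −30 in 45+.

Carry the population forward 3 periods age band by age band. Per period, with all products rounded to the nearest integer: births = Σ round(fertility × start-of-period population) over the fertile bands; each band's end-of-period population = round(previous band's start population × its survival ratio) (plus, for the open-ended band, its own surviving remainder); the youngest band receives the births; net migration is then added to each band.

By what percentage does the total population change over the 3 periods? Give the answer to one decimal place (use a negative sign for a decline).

Period 1:
Births: 1020 × 0.449 = 458 ; 1760 × 0.267 = 470 → total 928
15–29: 1280 × 0.971 = 1243
30–44: 1020 × 0.954 = 973
45+: 1760 × 0.946 + 270 × 0.268 = 1665 + 72 = 1737
Net migration: 0–14 − 67 → 861; 15–29 − 67 → 1176; 30–44 + 67 → 1040; 45+ − 30 → 1707
Giving 861 / 1176 / 1040 / 1707.
Period 2:
Births: 1176 × 0.449 = 528 ; 1040 × 0.267 = 278 → total 806
15–29: 861 × 0.971 = 836
30–44: 1176 × 0.954 = 1122
45+: 1040 × 0.946 + 1707 × 0.268 = 984 + 457 = 1441
Net migration: 0–14 − 67 → 739; 15–29 − 67 → 769; 30–44 + 67 → 1189; 45+ − 30 → 1411
Giving 739 / 769 / 1189 / 1411.
Period 3:
Births: 769 × 0.449 = 345 ; 1189 × 0.267 = 317 → total 662
15–29: 739 × 0.971 = 718
30–44: 769 × 0.954 = 734
45+: 1189 × 0.946 + 1411 × 0.268 = 1125 + 378 = 1503
Net migration: 0–14 − 67 → 595; 15–29 − 67 → 651; 30–44 + 67 → 801; 45+ − 30 → 1473
Giving 595 / 651 / 801 / 1473.
Total: 4330 → 3520; change = -810; percentage change = -18.7%

-18.7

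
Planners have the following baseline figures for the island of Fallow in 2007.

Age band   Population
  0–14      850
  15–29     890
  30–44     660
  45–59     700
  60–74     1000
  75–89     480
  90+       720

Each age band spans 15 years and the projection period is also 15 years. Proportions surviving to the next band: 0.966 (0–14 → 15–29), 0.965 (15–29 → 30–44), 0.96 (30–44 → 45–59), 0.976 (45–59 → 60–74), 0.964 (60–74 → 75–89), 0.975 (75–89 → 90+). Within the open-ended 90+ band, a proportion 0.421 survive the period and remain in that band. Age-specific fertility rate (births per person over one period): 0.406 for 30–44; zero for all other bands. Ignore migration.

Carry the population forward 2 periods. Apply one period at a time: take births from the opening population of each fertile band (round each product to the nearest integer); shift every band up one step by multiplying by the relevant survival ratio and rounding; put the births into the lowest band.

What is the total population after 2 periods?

4767

Let group 1 be 0–14 through group 7 = 90+.
After projecting period 1:
Births: 660 * 0.406 = 268
Group 2: 850 * 0.966 = 821
Group 3: 890 * 0.965 = 859
Group 4: 660 * 0.96 = 634
Group 5: 700 * 0.976 = 683
Group 6: 1000 * 0.964 = 964
Group 7: 480 * 0.975 + 720 * 0.421 = 468 + 303 = 771
→ [268, 821, 859, 634, 683, 964, 771]
After projecting period 2:
Births: 859 * 0.406 = 349
Group 2: 268 * 0.966 = 259
Group 3: 821 * 0.965 = 792
Group 4: 859 * 0.96 = 825
Group 5: 634 * 0.976 = 619
Group 6: 683 * 0.964 = 658
Group 7: 964 * 0.975 + 771 * 0.421 = 940 + 325 = 1265
→ [349, 259, 792, 825, 619, 658, 1265]
Total after period 2: 349 + 259 + 792 + 825 + 619 + 658 + 1265 = 4767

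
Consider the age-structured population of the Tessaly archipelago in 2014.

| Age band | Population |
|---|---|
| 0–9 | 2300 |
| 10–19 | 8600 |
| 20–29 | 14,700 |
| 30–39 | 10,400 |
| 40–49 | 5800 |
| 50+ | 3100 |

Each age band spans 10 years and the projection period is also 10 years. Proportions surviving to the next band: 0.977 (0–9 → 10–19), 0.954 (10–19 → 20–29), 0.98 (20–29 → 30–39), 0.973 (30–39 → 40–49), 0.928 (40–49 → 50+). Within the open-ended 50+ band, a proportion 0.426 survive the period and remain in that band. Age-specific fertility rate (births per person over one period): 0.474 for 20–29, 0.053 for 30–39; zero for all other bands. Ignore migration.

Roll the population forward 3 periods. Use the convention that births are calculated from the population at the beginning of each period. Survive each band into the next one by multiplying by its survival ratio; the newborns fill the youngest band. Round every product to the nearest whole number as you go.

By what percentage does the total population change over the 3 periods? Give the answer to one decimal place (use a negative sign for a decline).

After projecting period 1:
Births: 14700 * 0.474 = 6968  |  10400 * 0.053 = 551 ⇒ total 7519
10–19: 2300 * 0.977 = 2247
20–29: 8600 * 0.954 = 8204
30–39: 14700 * 0.98 = 14406
40–49: 10400 * 0.973 = 10119
50+: 5800 * 0.928 + 3100 * 0.426 = 5382 + 1321 = 6703
End of period: [7519, 2247, 8204, 14406, 10119, 6703]
After projecting period 2:
Births: 8204 * 0.474 = 3889  |  14406 * 0.053 = 764 ⇒ total 4653
10–19: 7519 * 0.977 = 7346
20–29: 2247 * 0.954 = 2144
30–39: 8204 * 0.98 = 8040
40–49: 14406 * 0.973 = 14017
50+: 10119 * 0.928 + 6703 * 0.426 = 9390 + 2855 = 12245
End of period: [4653, 7346, 2144, 8040, 14017, 12245]
After projecting period 3:
Births: 2144 * 0.474 = 1016  |  8040 * 0.053 = 426 ⇒ total 1442
10–19: 4653 * 0.977 = 4546
20–29: 7346 * 0.954 = 7008
30–39: 2144 * 0.98 = 2101
40–49: 8040 * 0.973 = 7823
50+: 14017 * 0.928 + 12245 * 0.426 = 13008 + 5216 = 18224
End of period: [1442, 4546, 7008, 2101, 7823, 18224]
Total: 44900 → 41144; change = -3756; percentage change = -8.4%

-8.4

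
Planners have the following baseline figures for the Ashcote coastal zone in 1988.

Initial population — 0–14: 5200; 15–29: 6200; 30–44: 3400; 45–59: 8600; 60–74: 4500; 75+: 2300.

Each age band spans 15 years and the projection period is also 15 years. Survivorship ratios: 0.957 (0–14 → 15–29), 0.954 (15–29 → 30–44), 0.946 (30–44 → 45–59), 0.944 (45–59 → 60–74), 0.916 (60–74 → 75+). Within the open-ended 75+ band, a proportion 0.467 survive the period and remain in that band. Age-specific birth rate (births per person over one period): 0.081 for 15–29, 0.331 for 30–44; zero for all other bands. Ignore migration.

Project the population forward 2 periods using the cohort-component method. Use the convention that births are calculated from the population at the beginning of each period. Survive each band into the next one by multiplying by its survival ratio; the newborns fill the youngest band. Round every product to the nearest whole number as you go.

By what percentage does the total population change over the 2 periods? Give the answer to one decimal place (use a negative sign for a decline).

-10.1

Let band 1 be 0–14 through band 6 = 75+.
— Period 1 —
Births: 6200 * 0.081 = 502, 3400 * 0.331 = 1125 — total 1627
Band 2: 5200 * 0.957 = 4976
Band 3: 6200 * 0.954 = 5915
Band 4: 3400 * 0.946 = 3216
Band 5: 8600 * 0.944 = 8118
Band 6: 4500 * 0.916 + 2300 * 0.467 = 4122 + 1074 = 5196
→ [1627, 4976, 5915, 3216, 8118, 5196]
— Period 2 —
Births: 4976 * 0.081 = 403, 5915 * 0.331 = 1958 — total 2361
Band 2: 1627 * 0.957 = 1557
Band 3: 4976 * 0.954 = 4747
Band 4: 5915 * 0.946 = 5596
Band 5: 3216 * 0.944 = 3036
Band 6: 8118 * 0.916 + 5196 * 0.467 = 7436 + 2427 = 9863
→ [2361, 1557, 4747, 5596, 3036, 9863]
Total: 30200 → 27160; change = -3040; percentage change = -10.1%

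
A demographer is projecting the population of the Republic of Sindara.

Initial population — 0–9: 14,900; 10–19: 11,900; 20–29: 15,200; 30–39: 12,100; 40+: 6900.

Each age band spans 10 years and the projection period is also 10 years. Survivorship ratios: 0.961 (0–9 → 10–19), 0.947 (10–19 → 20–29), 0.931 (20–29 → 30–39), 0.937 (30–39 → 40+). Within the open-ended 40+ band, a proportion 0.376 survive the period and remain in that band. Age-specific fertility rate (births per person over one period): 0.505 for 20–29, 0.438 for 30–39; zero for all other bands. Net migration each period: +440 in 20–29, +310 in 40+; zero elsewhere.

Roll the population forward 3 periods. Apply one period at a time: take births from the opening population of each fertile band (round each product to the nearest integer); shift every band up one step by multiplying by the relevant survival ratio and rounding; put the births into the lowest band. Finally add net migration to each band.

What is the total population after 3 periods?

[period 1]
Births: 15200 * 0.505 = 7676, 12100 * 0.438 = 5300 → 12976
10–19: 14900 * 0.961 = 14319
20–29: 11900 * 0.947 = 11269
30–39: 15200 * 0.931 = 14151
40+: 12100 * 0.937 + 6900 * 0.376 = 11338 + 2594 = 13932
Net migration: 20–29 + 440 → 11709; 40+ + 310 → 14242
End of period: [12976, 14319, 11709, 14151, 14242]
[period 2]
Births: 11709 * 0.505 = 5913, 14151 * 0.438 = 6198 → 12111
10–19: 12976 * 0.961 = 12470
20–29: 14319 * 0.947 = 13560
30–39: 11709 * 0.931 = 10901
40+: 14151 * 0.937 + 14242 * 0.376 = 13259 + 5355 = 18614
Net migration: 20–29 + 440 → 14000; 40+ + 310 → 18924
End of period: [12111, 12470, 14000, 10901, 18924]
[period 3]
Births: 14000 * 0.505 = 7070, 10901 * 0.438 = 4775 → 11845
10–19: 12111 * 0.961 = 11639
20–29: 12470 * 0.947 = 11809
30–39: 14000 * 0.931 = 13034
40+: 10901 * 0.937 + 18924 * 0.376 = 10214 + 7115 = 17329
Net migration: 20–29 + 440 → 12249; 40+ + 310 → 17639
End of period: [11845, 11639, 12249, 13034, 17639]
Total after period 3: 11845 + 11639 + 12249 + 13034 + 17639 = 66406

66406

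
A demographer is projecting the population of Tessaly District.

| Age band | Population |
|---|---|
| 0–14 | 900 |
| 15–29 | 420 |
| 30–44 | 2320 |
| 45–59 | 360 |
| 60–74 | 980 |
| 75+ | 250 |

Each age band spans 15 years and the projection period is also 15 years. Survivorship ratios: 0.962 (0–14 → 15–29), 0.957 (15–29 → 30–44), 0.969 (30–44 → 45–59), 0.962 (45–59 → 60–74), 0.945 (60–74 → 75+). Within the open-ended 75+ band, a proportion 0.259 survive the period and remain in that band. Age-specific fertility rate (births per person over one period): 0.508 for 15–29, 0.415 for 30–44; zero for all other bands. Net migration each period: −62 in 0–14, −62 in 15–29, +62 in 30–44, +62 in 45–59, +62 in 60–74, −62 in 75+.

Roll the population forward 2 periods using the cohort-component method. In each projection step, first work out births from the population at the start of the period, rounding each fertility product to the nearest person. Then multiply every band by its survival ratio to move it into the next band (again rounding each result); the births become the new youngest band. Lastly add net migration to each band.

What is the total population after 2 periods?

5741

Numbering the groups 1..6 from youngest to oldest:
[period 1]
Births: 420 * 0.508 = 213, 2320 * 0.415 = 963 → 1176
Group 2: 900 * 0.962 = 866
Group 3: 420 * 0.957 = 402
Group 4: 2320 * 0.969 = 2248
Group 5: 360 * 0.962 = 346
Group 6: 980 * 0.945 + 250 * 0.259 = 926 + 65 = 991
Net migration: Group 1 − 62 → 1114; Group 2 − 62 → 804; Group 3 + 62 → 464; Group 4 + 62 → 2310; Group 5 + 62 → 408; Group 6 − 62 → 929
→ [1114, 804, 464, 2310, 408, 929]
[period 2]
Births: 804 * 0.508 = 408, 464 * 0.415 = 193 → 601
Group 2: 1114 * 0.962 = 1072
Group 3: 804 * 0.957 = 769
Group 4: 464 * 0.969 = 450
Group 5: 2310 * 0.962 = 2222
Group 6: 408 * 0.945 + 929 * 0.259 = 386 + 241 = 627
Net migration: Group 1 − 62 → 539; Group 2 − 62 → 1010; Group 3 + 62 → 831; Group 4 + 62 → 512; Group 5 + 62 → 2284; Group 6 − 62 → 565
→ [539, 1010, 831, 512, 2284, 565]
Total after period 2: 539 + 1010 + 831 + 512 + 2284 + 565 = 5741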